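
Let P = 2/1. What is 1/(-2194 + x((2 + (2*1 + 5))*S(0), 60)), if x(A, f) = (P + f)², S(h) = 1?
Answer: 1/1650 ≈ 0.00060606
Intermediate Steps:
P = 2 (P = 2*1 = 2)
x(A, f) = (2 + f)²
1/(-2194 + x((2 + (2*1 + 5))*S(0), 60)) = 1/(-2194 + (2 + 60)²) = 1/(-2194 + 62²) = 1/(-2194 + 3844) = 1/1650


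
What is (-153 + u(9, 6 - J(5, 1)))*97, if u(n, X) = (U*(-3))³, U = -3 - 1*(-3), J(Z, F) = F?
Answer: -14841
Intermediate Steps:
U = 0 (U = -3 + 3 = 0)
u(n, X) = 0 (u(n, X) = (0*(-3))³ = 0³ = 0)
(-153 + u(9, 6 - J(5, 1)))*97 = (-153 + 0)*97 = -153*97 = -14841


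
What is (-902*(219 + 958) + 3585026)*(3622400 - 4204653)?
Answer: -1469240917116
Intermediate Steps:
(-902*(219 + 958) + 3585026)*(3622400 - 4204653) = (-902*1177 + 3585026)*(-582253) = (-1061654 + 3585026)*(-582253) = 2523372*(-582253) = -1469240917116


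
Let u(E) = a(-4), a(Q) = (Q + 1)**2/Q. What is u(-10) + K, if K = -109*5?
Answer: -2189/4 ≈ -547.25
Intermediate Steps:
a(Q) = (1 + Q)**2/Q
u(E) = -9/4 (u(E) = (1 - 4)**2/(-4) = -1/4*(-3)**2 = -1/4*9 = -9/4)
K = -545
u(-10) + K = -9/4 - 545 = -2189/4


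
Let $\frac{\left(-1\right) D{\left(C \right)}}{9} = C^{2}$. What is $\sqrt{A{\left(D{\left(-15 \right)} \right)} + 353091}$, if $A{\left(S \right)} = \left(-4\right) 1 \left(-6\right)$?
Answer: $3 \sqrt{39235} \approx 594.23$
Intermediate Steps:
$D{\left(C \right)} = - 9 C^{2}$
$A{\left(S \right)} = 24$ ($A{\left(S \right)} = \left(-4\right) \left(-6\right) = 24$)
$\sqrt{A{\left(D{\left(-15 \right)} \right)} + 353091} = \sqrt{24 + 353091} = \sqrt{353115} = 3 \sqrt{39235}$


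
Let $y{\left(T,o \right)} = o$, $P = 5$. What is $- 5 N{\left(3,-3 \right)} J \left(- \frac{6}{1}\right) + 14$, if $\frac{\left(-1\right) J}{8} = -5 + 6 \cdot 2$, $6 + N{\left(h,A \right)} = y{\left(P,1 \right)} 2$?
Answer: $6734$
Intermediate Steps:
$N{\left(h,A \right)} = -4$ ($N{\left(h,A \right)} = -6 + 1 \cdot 2 = -6 + 2 = -4$)
$J = -56$ ($J = - 8 \left(-5 + 6 \cdot 2\right) = - 8 \left(-5 + 12\right) = \left(-8\right) 7 = -56$)
$- 5 N{\left(3,-3 \right)} J \left(- \frac{6}{1}\right) + 14 = \left(-5\right) \left(-4\right) \left(-56\right) \left(- \frac{6}{1}\right) + 14 = 20 \left(-56\right) \left(\left(-6\right) 1\right) + 14 = \left(-1120\right) \left(-6\right) + 14 = 6720 + 14 = 6734$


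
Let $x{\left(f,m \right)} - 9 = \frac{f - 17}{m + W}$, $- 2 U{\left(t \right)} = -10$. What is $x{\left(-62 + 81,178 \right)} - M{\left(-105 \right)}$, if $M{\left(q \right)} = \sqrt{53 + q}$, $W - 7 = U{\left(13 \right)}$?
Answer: $\frac{856}{95} - 2 i \sqrt{13} \approx 9.0105 - 7.2111 i$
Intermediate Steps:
$U{\left(t \right)} = 5$ ($U{\left(t \right)} = \left(- \frac{1}{2}\right) \left(-10\right) = 5$)
$W = 12$ ($W = 7 + 5 = 12$)
$x{\left(f,m \right)} = 9 + \frac{-17 + f}{12 + m}$ ($x{\left(f,m \right)} = 9 + \frac{f - 17}{m + 12} = 9 + \frac{-17 + f}{12 + m}$)
$x{\left(-62 + 81,178 \right)} - M{\left(-105 \right)} = \frac{91 + \left(-62 + 81\right) + 9 \cdot 178}{12 + 178} - \sqrt{53 - 105} = \frac{91 + 19 + 1602}{190} - \sqrt{-52} = \frac{1}{190} \cdot 1712 - 2 i \sqrt{13} = \frac{856}{95} - 2 i \sqrt{13}$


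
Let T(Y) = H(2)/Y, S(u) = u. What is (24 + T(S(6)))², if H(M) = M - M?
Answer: 576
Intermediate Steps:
H(M) = 0
T(Y) = 0 (T(Y) = 0/Y = 0)
(24 + T(S(6)))² = (24 + 0)² = 24² = 576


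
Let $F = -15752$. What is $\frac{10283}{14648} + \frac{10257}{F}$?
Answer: $\frac{366665}{7210478} \approx 0.050852$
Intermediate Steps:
$\frac{10283}{14648} + \frac{10257}{F} = \frac{10283}{14648} + \frac{10257}{-15752} = 10283 \cdot \frac{1}{14648} + 10257 \left(- \frac{1}{15752}\right) = \frac{10283}{14648} - \frac{10257}{15752} = \frac{366665}{7210478}$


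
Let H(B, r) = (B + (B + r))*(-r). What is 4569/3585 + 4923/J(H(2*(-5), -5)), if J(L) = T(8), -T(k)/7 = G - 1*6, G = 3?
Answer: 1971656/8365 ≈ 235.70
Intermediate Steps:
T(k) = 21 (T(k) = -7*(3 - 1*6) = -7*(3 - 6) = -7*(-3) = 21)
H(B, r) = -r*(r + 2*B) (H(B, r) = (r + 2*B)*(-r) = -r*(r + 2*B))
J(L) = 21
4569/3585 + 4923/J(H(2*(-5), -5)) = 4569/3585 + 4923/21 = 4569*(1/3585) + 4923*(1/21) = 1523/1195 + 1641/7 = 1971656/8365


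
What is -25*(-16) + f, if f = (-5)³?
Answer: 275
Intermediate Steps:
f = -125
-25*(-16) + f = -25*(-16) - 125 = 400 - 125 = 275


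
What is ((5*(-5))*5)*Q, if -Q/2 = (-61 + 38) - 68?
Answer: -22750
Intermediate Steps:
Q = 182 (Q = -2*((-61 + 38) - 68) = -2*(-23 - 68) = -2*(-91) = 182)
((5*(-5))*5)*Q = ((5*(-5))*5)*182 = -25*5*182 = -125*182 = -22750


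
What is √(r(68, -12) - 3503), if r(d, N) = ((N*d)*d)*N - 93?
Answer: 2*√165565 ≈ 813.79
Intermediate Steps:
r(d, N) = -93 + N²*d² (r(d, N) = (N*d²)*N - 93 = N²*d² - 93 = -93 + N²*d²)
√(r(68, -12) - 3503) = √((-93 + (-12)²*68²) - 3503) = √((-93 + 144*4624) - 3503) = √((-93 + 665856) - 3503) = √(665763 - 3503) = √662260 = 2*√165565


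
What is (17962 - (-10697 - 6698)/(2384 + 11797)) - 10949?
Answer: 99468748/14181 ≈ 7014.2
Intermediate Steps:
(17962 - (-10697 - 6698)/(2384 + 11797)) - 10949 = (17962 - (-17395)/14181) - 10949 = (17962 - 1*(-17395/14181)) - 10949 = (17962 + 17395/14181) - 10949 = 254736517/14181 - 10949 = 99468748/14181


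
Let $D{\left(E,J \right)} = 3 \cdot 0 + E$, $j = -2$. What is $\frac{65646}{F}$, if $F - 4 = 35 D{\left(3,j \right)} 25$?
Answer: $\frac{65646}{2629} \approx 24.97$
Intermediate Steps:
$D{\left(E,J \right)} = E$ ($D{\left(E,J \right)} = 0 + E = E$)
$F = 2629$ ($F = 4 + 35 \cdot 3 \cdot 25 = 4 + 105 \cdot 25 = 4 + 2625 = 2629$)
$\frac{65646}{F} = \frac{65646}{2629}$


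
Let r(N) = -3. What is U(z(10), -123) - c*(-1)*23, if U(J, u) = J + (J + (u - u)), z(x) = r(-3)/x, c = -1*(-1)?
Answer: 112/5 ≈ 22.400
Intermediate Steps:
c = 1
z(x) = -3/x
U(J, u) = 2*J (U(J, u) = J + (J + 0) = J + J = 2*J)
U(z(10), -123) - c*(-1)*23 = 2*(-3/10) - 1*(-1)*23 = 2*(-3*⅒) - (-1)*23 = 2*(-3/10) - 1*(-23) = -⅗ + 23 = 112/5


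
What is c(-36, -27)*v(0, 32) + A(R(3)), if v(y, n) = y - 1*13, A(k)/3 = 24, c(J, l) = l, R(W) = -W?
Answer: 423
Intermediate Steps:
A(k) = 72 (A(k) = 3*24 = 72)
v(y, n) = -13 + y (v(y, n) = y - 13 = -13 + y)
c(-36, -27)*v(0, 32) + A(R(3)) = -27*(-13 + 0) + 72 = -27*(-13) + 72 = 351 + 72 = 423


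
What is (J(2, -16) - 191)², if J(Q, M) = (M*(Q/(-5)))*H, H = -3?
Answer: 1104601/25 ≈ 44184.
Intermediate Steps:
J(Q, M) = 3*M*Q/5 (J(Q, M) = (M*(Q/(-5)))*(-3) = (M*(Q*(-⅕)))*(-3) = (M*(-Q/5))*(-3) = -M*Q/5*(-3) = 3*M*Q/5)
(J(2, -16) - 191)² = ((⅗)*(-16)*2 - 191)² = (-96/5 - 191)² = (-1051/5)² = 1104601/25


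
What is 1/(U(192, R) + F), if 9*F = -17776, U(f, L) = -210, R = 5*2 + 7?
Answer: -9/19666 ≈ -0.00045764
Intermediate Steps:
R = 17 (R = 10 + 7 = 17)
F = -17776/9 (F = (⅑)*(-17776) = -17776/9 ≈ -1975.1)
1/(U(192, R) + F) = 1/(-210 - 17776/9) = 1/(-19666/9) = -9/19666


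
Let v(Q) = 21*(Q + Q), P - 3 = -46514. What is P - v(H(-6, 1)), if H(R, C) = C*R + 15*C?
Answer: -46889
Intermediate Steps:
P = -46511 (P = 3 - 46514 = -46511)
H(R, C) = 15*C + C*R
v(Q) = 42*Q (v(Q) = 21*(2*Q) = 42*Q)
P - v(H(-6, 1)) = -46511 - 42*1*(15 - 6) = -46511 - 42*1*9 = -46511 - 42*9 = -46511 - 1*378 = -46511 - 378 = -46889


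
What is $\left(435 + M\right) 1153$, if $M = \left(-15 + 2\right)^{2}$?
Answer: $696412$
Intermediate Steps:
$M = 169$ ($M = \left(-13\right)^{2} = 169$)
$\left(435 + M\right) 1153 = \left(435 + 169\right) 1153 = 604 \cdot 1153 = 696412$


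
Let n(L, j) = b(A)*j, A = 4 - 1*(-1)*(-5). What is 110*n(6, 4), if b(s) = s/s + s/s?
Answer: 880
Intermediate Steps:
A = -1 (A = 4 + 1*(-5) = 4 - 5 = -1)
b(s) = 2 (b(s) = 1 + 1 = 2)
n(L, j) = 2*j
110*n(6, 4) = 110*(2*4) = 110*8 = 880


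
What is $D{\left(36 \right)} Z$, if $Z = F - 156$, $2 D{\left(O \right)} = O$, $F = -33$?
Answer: $-3402$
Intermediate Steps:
$D{\left(O \right)} = \frac{O}{2}$
$Z = -189$ ($Z = -33 - 156 = -189$)
$D{\left(36 \right)} Z = \frac{1}{2} \cdot 36 \left(-189\right) = 18 \left(-189\right) = -3402$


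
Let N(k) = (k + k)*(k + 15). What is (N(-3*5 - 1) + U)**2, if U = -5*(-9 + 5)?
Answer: 2704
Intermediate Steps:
U = 20 (U = -5*(-4) = 20)
N(k) = 2*k*(15 + k) (N(k) = (2*k)*(15 + k) = 2*k*(15 + k))
(N(-3*5 - 1) + U)**2 = (2*(-3*5 - 1)*(15 + (-3*5 - 1)) + 20)**2 = (2*(-15 - 1)*(15 + (-15 - 1)) + 20)**2 = (2*(-16)*(15 - 16) + 20)**2 = (2*(-16)*(-1) + 20)**2 = (32 + 20)**2 = 52**2 = 2704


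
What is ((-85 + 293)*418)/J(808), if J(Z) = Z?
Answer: 10868/101 ≈ 107.60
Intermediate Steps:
((-85 + 293)*418)/J(808) = ((-85 + 293)*418)/808 = (208*418)*(1/808) = 86944*(1/808) = 10868/101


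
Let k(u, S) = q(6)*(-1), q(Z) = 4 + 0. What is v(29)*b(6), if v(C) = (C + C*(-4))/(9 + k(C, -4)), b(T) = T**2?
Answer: -3132/5 ≈ -626.40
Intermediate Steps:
q(Z) = 4
k(u, S) = -4 (k(u, S) = 4*(-1) = -4)
v(C) = -3*C/5 (v(C) = (C + C*(-4))/(9 - 4) = (C - 4*C)/5 = -3*C*(1/5) = -3*C/5)
v(29)*b(6) = -3/5*29*6**2 = -87/5*36 = -3132/5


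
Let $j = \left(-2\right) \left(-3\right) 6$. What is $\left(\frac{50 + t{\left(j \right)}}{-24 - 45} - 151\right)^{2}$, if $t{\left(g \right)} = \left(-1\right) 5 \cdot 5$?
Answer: $\frac{109077136}{4761} \approx 22911.0$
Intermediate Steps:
$j = 36$ ($j = 6 \cdot 6 = 36$)
$t{\left(g \right)} = -25$ ($t{\left(g \right)} = \left(-5\right) 5 = -25$)
$\left(\frac{50 + t{\left(j \right)}}{-24 - 45} - 151\right)^{2} = \left(\frac{50 - 25}{-24 - 45} - 151\right)^{2} = \left(\frac{25}{-69} - 151\right)^{2} = \left(25 \left(- \frac{1}{69}\right) - 151\right)^{2} = \left(- \frac{25}{69} - 151\right)^{2} = \left(- \frac{10444}{69}\right)^{2} = \frac{109077136}{4761}$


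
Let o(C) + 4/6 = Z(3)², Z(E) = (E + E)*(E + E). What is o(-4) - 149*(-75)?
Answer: 37411/3 ≈ 12470.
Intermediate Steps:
Z(E) = 4*E² (Z(E) = (2*E)*(2*E) = 4*E²)
o(C) = 3886/3 (o(C) = -⅔ + (4*3²)² = -⅔ + (4*9)² = -⅔ + 36² = -⅔ + 1296 = 3886/3)
o(-4) - 149*(-75) = 3886/3 - 149*(-75) = 3886/3 + 11175 = 37411/3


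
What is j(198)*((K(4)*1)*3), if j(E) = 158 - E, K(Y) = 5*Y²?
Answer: -9600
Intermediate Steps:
j(198)*((K(4)*1)*3) = (158 - 1*198)*(((5*4²)*1)*3) = (158 - 198)*(((5*16)*1)*3) = -40*80*1*3 = -3200*3 = -40*240 = -9600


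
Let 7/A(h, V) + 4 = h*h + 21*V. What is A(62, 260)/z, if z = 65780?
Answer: 7/611754000 ≈ 1.1443e-8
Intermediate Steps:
A(h, V) = 7/(-4 + h² + 21*V) (A(h, V) = 7/(-4 + (h*h + 21*V)) = 7/(-4 + (h² + 21*V)) = 7/(-4 + h² + 21*V))
A(62, 260)/z = (7/(-4 + 62² + 21*260))/65780 = (7/(-4 + 3844 + 5460))*(1/65780) = (7/9300)*(1/65780) = 7/611754000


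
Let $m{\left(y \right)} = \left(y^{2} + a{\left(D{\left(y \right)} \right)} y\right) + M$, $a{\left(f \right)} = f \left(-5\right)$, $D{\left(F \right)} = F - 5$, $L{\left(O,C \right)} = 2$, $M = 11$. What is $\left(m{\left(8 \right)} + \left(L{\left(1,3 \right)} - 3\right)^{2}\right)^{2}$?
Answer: $1936$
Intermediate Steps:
$D{\left(F \right)} = -5 + F$
$a{\left(f \right)} = - 5 f$
$m{\left(y \right)} = 11 + y^{2} + y \left(25 - 5 y\right)$ ($m{\left(y \right)} = \left(y^{2} + - 5 \left(-5 + y\right) y\right) + 11 = \left(y^{2} + \left(25 - 5 y\right) y\right) + 11 = \left(y^{2} + y \left(25 - 5 y\right)\right) + 11 = 11 + y^{2} + y \left(25 - 5 y\right)$)
$\left(m{\left(8 \right)} + \left(L{\left(1,3 \right)} - 3\right)^{2}\right)^{2} = \left(\left(11 - 4 \cdot 8^{2} + 25 \cdot 8\right) + \left(2 - 3\right)^{2}\right)^{2} = \left(\left(11 - 256 + 200\right) + \left(-1\right)^{2}\right)^{2} = \left(\left(11 - 256 + 200\right) + 1\right)^{2} = \left(-45 + 1\right)^{2} = \left(-44\right)^{2} = 1936$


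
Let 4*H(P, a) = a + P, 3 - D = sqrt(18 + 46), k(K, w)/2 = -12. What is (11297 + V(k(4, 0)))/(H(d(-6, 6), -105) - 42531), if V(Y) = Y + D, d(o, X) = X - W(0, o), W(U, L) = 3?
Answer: -2504/9457 ≈ -0.26478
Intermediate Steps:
k(K, w) = -24 (k(K, w) = 2*(-12) = -24)
D = -5 (D = 3 - sqrt(18 + 46) = 3 - sqrt(64) = 3 - 1*8 = 3 - 8 = -5)
d(o, X) = -3 + X (d(o, X) = X - 1*3 = X - 3 = -3 + X)
H(P, a) = P/4 + a/4 (H(P, a) = (a + P)/4 = (P + a)/4 = P/4 + a/4)
V(Y) = -5 + Y (V(Y) = Y - 5 = -5 + Y)
(11297 + V(k(4, 0)))/(H(d(-6, 6), -105) - 42531) = (11297 + (-5 - 24))/(((-3 + 6)/4 + (1/4)*(-105)) - 42531) = (11297 - 29)/(((1/4)*3 - 105/4) - 42531) = 11268/((3/4 - 105/4) - 42531) = 11268/(-51/2 - 42531) = 11268/(-85113/2) = 11268*(-2/85113) = -2504/9457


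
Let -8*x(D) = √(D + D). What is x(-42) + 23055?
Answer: 23055 - I*√21/4 ≈ 23055.0 - 1.1456*I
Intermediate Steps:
x(D) = -√2*√D/8 (x(D) = -√(D + D)/8 = -√2*√D/8)
x(-42) + 23055 = -√2*√(-42)/8 + 23055 = -√2*I*√42/8 + 23055 = -I*√21/4 + 23055 = 23055 - I*√21/4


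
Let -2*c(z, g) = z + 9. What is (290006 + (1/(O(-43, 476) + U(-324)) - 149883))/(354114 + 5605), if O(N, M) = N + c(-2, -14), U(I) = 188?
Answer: 39654811/101800477 ≈ 0.38953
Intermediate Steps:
c(z, g) = -9/2 - z/2 (c(z, g) = -(z + 9)/2 = -(9 + z)/2 = -9/2 - z/2)
O(N, M) = -7/2 + N (O(N, M) = N + (-9/2 - ½*(-2)) = N + (-9/2 + 1) = N - 7/2 = -7/2 + N)
(290006 + (1/(O(-43, 476) + U(-324)) - 149883))/(354114 + 5605) = (290006 + (1/((-7/2 - 43) + 188) - 149883))/(354114 + 5605) = (290006 + (1/(-93/2 + 188) - 149883))/359719 = (290006 + (1/(283/2) - 149883))*(1/359719) = (290006 + (2/283 - 149883))*(1/359719) = (290006 - 42416887/283)*(1/359719) = (39654811/283)*(1/359719) = 39654811/101800477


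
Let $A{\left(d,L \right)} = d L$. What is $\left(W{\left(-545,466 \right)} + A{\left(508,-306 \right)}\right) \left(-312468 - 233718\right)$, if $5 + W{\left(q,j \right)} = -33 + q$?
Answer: $85221947766$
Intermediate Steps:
$A{\left(d,L \right)} = L d$
$W{\left(q,j \right)} = -38 + q$ ($W{\left(q,j \right)} = -5 + \left(-33 + q\right) = -38 + q$)
$\left(W{\left(-545,466 \right)} + A{\left(508,-306 \right)}\right) \left(-312468 - 233718\right) = \left(\left(-38 - 545\right) - 155448\right) \left(-312468 - 233718\right) = \left(-583 - 155448\right) \left(-546186\right) = \left(-156031\right) \left(-546186\right) = 85221947766$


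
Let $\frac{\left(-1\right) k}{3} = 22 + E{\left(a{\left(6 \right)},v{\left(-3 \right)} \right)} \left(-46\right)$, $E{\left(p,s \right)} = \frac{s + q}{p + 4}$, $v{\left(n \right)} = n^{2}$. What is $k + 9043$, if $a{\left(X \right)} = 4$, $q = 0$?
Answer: $\frac{36529}{4} \approx 9132.3$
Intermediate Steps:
$E{\left(p,s \right)} = \frac{s}{4 + p}$ ($E{\left(p,s \right)} = \frac{s + 0}{p + 4} = \frac{s}{4 + p}$)
$k = \frac{357}{4}$ ($k = - 3 \left(22 + \frac{\left(-3\right)^{2}}{4 + 4} \left(-46\right)\right) = - 3 \left(22 + \frac{9}{8} \left(-46\right)\right) = - 3 \left(22 - \frac{207}{4}\right) = \left(-3\right) \left(- \frac{119}{4}\right) = \frac{357}{4} \approx 89.25$)
$k + 9043 = \frac{357}{4} + 9043 = \frac{36529}{4}$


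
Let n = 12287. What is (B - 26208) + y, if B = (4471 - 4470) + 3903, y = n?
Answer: -10017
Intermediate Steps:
y = 12287
B = 3904 (B = 1 + 3903 = 3904)
(B - 26208) + y = (3904 - 26208) + 12287 = -22304 + 12287 = -10017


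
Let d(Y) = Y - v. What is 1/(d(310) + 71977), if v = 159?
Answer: 1/72128 ≈ 1.3864e-5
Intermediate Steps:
d(Y) = -159 + Y (d(Y) = Y - 1*159 = Y - 159 = -159 + Y)
1/(d(310) + 71977) = 1/((-159 + 310) + 71977) = 1/(151 + 71977) = 1/72128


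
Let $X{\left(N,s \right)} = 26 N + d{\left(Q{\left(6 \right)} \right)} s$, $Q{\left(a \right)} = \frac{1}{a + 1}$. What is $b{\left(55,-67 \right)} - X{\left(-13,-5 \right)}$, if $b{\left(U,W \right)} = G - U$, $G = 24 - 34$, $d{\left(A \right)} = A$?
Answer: $\frac{1916}{7} \approx 273.71$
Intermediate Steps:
$Q{\left(a \right)} = \frac{1}{1 + a}$
$X{\left(N,s \right)} = 26 N + \frac{s}{7}$ ($X{\left(N,s \right)} = 26 N + \frac{s}{1 + 6} = 26 N + \frac{s}{7}$)
$G = -10$ ($G = 24 - 34 = -10$)
$b{\left(U,W \right)} = -10 - U$
$b{\left(55,-67 \right)} - X{\left(-13,-5 \right)} = \left(-10 - 55\right) - \left(26 \left(-13\right) + \frac{1}{7} \left(-5\right)\right) = \left(-10 - 55\right) - \left(-338 - \frac{5}{7}\right) = -65 - - \frac{2371}{7} = -65 + \frac{2371}{7} = \frac{1916}{7}$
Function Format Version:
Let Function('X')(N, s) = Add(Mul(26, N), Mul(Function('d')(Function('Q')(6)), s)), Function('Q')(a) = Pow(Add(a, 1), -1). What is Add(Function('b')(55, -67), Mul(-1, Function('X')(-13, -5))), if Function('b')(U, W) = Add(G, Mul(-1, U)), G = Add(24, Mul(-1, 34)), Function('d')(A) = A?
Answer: Rational(1916, 7) ≈ 273.71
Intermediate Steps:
Function('Q')(a) = Pow(Add(1, a), -1)
Function('X')(N, s) = Add(Mul(26, N), Mul(Rational(1, 7), s)) (Function('X')(N, s) = Add(Mul(26, N), Mul(Pow(Add(1, 6), -1), s)) = Add(Mul(26, N), Mul(Pow(7, -1), s)) = Add(Mul(26, N), Mul(Rational(1, 7), s)))
G = -10 (G = Add(24, -34) = -10)
Function('b')(U, W) = Add(-10, Mul(-1, U))
Add(Function('b')(55, -67), Mul(-1, Function('X')(-13, -5))) = Add(Add(-10, Mul(-1, 55)), Mul(-1, Add(Mul(26, -13), Mul(Rational(1, 7), -5)))) = Add(Add(-10, -55), Mul(-1, Add(-338, Rational(-5, 7)))) = Add(-65, Mul(-1, Rational(-2371, 7))) = Add(-65, Rational(2371, 7)) = Rational(1916, 7)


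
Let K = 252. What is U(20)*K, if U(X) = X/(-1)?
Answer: -5040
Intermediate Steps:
U(X) = -X (U(X) = X*(-1) = -X)
U(20)*K = -1*20*252 = -20*252 = -5040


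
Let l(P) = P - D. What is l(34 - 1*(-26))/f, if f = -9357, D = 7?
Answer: -53/9357 ≈ -0.0056642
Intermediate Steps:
l(P) = -7 + P (l(P) = P - 1*7 = P - 7 = -7 + P)
l(34 - 1*(-26))/f = (-7 + (34 - 1*(-26)))/(-9357) = (-7 + (34 + 26))*(-1/9357) = (-7 + 60)*(-1/9357) = 53*(-1/9357) = -53/9357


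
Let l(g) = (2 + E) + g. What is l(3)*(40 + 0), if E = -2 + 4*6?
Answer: 1080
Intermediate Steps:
E = 22 (E = -2 + 24 = 22)
l(g) = 24 + g (l(g) = (2 + 22) + g = 24 + g)
l(3)*(40 + 0) = (24 + 3)*(40 + 0) = 27*40 = 1080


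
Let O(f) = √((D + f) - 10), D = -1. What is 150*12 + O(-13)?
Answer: 1800 + 2*I*√6 ≈ 1800.0 + 4.899*I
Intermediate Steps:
O(f) = √(-11 + f) (O(f) = √((-1 + f) - 10) = √(-11 + f))
150*12 + O(-13) = 150*12 + √(-11 - 13) = 1800 + √(-24) = 1800 + 2*I*√6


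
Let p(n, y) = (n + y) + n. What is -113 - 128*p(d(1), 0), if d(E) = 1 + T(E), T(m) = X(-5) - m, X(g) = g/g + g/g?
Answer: -625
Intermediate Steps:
X(g) = 2 (X(g) = 1 + 1 = 2)
T(m) = 2 - m
d(E) = 3 - E (d(E) = 1 + (2 - E) = 3 - E)
p(n, y) = y + 2*n
-113 - 128*p(d(1), 0) = -113 - 128*(0 + 2*(3 - 1*1)) = -113 - 128*(0 + 2*(3 - 1)) = -113 - 128*(0 + 2*2) = -113 - 128*(0 + 4) = -113 - 128*4 = -113 - 512 = -625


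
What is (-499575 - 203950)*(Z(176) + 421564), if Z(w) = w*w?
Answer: -318373203500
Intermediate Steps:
Z(w) = w²
(-499575 - 203950)*(Z(176) + 421564) = (-499575 - 203950)*(176² + 421564) = -703525*(30976 + 421564) = -703525*452540 = -318373203500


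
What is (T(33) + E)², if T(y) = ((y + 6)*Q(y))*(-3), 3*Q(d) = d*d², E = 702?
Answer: 1962355507281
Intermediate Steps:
Q(d) = d³/3 (Q(d) = (d*d²)/3 = d³/3)
T(y) = -y³*(6 + y) (T(y) = ((y + 6)*(y³/3))*(-3) = ((6 + y)*(y³/3))*(-3) = (y³*(6 + y)/3)*(-3) = -y³*(6 + y))
(T(33) + E)² = (33³*(-6 - 1*33) + 702)² = (35937*(-6 - 33) + 702)² = (35937*(-39) + 702)² = (-1401543 + 702)² = (-1400841)² = 1962355507281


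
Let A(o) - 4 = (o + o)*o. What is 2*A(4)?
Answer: 72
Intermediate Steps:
A(o) = 4 + 2*o² (A(o) = 4 + (o + o)*o = 4 + (2*o)*o = 4 + 2*o²)
2*A(4) = 2*(4 + 2*4²) = 2*(4 + 2*16) = 2*(4 + 32) = 2*36 = 72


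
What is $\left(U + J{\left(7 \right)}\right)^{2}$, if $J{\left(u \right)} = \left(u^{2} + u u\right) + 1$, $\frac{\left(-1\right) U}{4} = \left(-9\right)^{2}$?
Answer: $50625$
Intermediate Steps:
$U = -324$ ($U = - 4 \left(-9\right)^{2} = \left(-4\right) 81 = -324$)
$J{\left(u \right)} = 1 + 2 u^{2}$ ($J{\left(u \right)} = \left(u^{2} + u^{2}\right) + 1 = 2 u^{2} + 1 = 1 + 2 u^{2}$)
$\left(U + J{\left(7 \right)}\right)^{2} = \left(-324 + \left(1 + 2 \cdot 7^{2}\right)\right)^{2} = \left(-324 + \left(1 + 2 \cdot 49\right)\right)^{2} = \left(-324 + \left(1 + 98\right)\right)^{2} = \left(-324 + 99\right)^{2} = \left(-225\right)^{2} = 50625$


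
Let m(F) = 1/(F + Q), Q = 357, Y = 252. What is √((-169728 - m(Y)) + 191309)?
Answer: 2*√2000995563/609 ≈ 146.90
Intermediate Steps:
m(F) = 1/(357 + F) (m(F) = 1/(F + 357) = 1/(357 + F))
√((-169728 - m(Y)) + 191309) = √((-169728 - 1/(357 + 252)) + 191309) = √((-169728 - 1/609) + 191309) = √(-103364353/609 + 191309) = √(13142828/609) = 2*√2000995563/609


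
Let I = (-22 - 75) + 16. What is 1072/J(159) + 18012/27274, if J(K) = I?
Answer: -13889378/1104597 ≈ -12.574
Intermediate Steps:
I = -81 (I = -97 + 16 = -81)
J(K) = -81
1072/J(159) + 18012/27274 = 1072/(-81) + 18012/27274 = 1072*(-1/81) + 18012*(1/27274) = -1072/81 + 9006/13637 = -13889378/1104597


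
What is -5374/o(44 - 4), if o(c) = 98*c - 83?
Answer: -5374/3837 ≈ -1.4006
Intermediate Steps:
o(c) = -83 + 98*c
-5374/o(44 - 4) = -5374/(-83 + 98*(44 - 4)) = -5374/(-83 + 98*40) = -5374/(-83 + 3920) = -5374/3837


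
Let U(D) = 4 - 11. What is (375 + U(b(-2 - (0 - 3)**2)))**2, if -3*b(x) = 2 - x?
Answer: 135424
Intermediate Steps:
b(x) = -2/3 + x/3 (b(x) = -(2 - x)/3 = -2/3 + x/3)
U(D) = -7
(375 + U(b(-2 - (0 - 3)**2)))**2 = (375 - 7)**2 = 368**2 = 135424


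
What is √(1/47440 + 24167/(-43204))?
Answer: I*√9178669422131335/128099860 ≈ 0.7479*I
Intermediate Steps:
√(1/47440 + 24167/(-43204)) = √(1/47440 + 24167*(-1/43204)) = √(1/47440 - 24167/43204) = √(-286609819/512399440) = I*√9178669422131335/128099860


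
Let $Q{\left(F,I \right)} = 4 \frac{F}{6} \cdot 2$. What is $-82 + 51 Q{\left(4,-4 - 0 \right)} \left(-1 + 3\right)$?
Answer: $462$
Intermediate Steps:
$Q{\left(F,I \right)} = \frac{4 F}{3}$ ($Q{\left(F,I \right)} = 4 F \frac{1}{6} \cdot 2 = 4 \frac{F}{6} \cdot 2 = \frac{2 F}{3} \cdot 2 = \frac{4 F}{3}$)
$-82 + 51 Q{\left(4,-4 - 0 \right)} \left(-1 + 3\right) = -82 + 51 \cdot \frac{4}{3} \cdot 4 \left(-1 + 3\right) = -82 + 51 \cdot \frac{16}{3} \cdot 2 = -82 + 51 \cdot \frac{32}{3} = -82 + 544 = 462$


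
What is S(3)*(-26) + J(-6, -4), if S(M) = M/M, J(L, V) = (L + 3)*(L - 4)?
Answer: 4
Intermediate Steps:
J(L, V) = (-4 + L)*(3 + L) (J(L, V) = (3 + L)*(-4 + L) = (-4 + L)*(3 + L))
S(M) = 1
S(3)*(-26) + J(-6, -4) = 1*(-26) + (-12 + (-6)² - 1*(-6)) = -26 + (-12 + 36 + 6) = -26 + 30 = 4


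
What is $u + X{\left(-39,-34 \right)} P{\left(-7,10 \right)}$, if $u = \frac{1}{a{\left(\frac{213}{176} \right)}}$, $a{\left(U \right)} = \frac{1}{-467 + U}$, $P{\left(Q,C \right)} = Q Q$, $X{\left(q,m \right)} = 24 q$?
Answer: $- \frac{8154043}{176} \approx -46330.0$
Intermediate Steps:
$P{\left(Q,C \right)} = Q^{2}$
$u = - \frac{81979}{176}$ ($u = \frac{1}{\frac{1}{-467 + \frac{213}{176}}} = \frac{1}{\frac{1}{- \frac{81979}{176}}} = \frac{1}{- \frac{176}{81979}} = - \frac{81979}{176} \approx -465.79$)
$u + X{\left(-39,-34 \right)} P{\left(-7,10 \right)} = - \frac{81979}{176} + 24 \left(-39\right) \left(-7\right)^{2} = - \frac{81979}{176} - 45864 = - \frac{8154043}{176}$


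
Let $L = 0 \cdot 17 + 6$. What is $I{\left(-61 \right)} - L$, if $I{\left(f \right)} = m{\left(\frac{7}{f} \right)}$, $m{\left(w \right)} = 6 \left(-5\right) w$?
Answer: $- \frac{156}{61} \approx -2.5574$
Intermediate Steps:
$m{\left(w \right)} = - 30 w$
$L = 6$ ($L = 0 + 6 = 6$)
$I{\left(f \right)} = - \frac{210}{f}$ ($I{\left(f \right)} = - 30 \frac{7}{f} = - \frac{210}{f}$)
$I{\left(-61 \right)} - L = - \frac{210}{-61} - 6 = \left(-210\right) \left(- \frac{1}{61}\right) - 6 = \frac{210}{61} - 6 = - \frac{156}{61}$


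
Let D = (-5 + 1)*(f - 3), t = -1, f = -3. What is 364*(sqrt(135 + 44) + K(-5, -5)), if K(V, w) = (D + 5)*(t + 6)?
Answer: 52780 + 364*sqrt(179) ≈ 57650.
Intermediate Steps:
D = 24 (D = (-5 + 1)*(-3 - 3) = -4*(-6) = 24)
K(V, w) = 145 (K(V, w) = (24 + 5)*(-1 + 6) = 29*5 = 145)
364*(sqrt(135 + 44) + K(-5, -5)) = 364*(sqrt(135 + 44) + 145) = 364*(sqrt(179) + 145) = 364*(145 + sqrt(179)) = 52780 + 364*sqrt(179)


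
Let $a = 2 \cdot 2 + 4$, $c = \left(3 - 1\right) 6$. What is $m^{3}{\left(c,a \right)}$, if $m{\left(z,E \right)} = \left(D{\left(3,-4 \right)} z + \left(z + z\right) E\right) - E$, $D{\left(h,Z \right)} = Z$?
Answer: $2515456$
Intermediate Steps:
$c = 12$ ($c = 2 \cdot 6 = 12$)
$a = 8$ ($a = 4 + 4 = 8$)
$m{\left(z,E \right)} = - E - 4 z + 2 E z$ ($m{\left(z,E \right)} = \left(- 4 z + \left(z + z\right) E\right) - E = \left(- 4 z + 2 z E\right) - E = \left(- 4 z + 2 E z\right) - E = - E - 4 z + 2 E z$)
$m^{3}{\left(c,a \right)} = \left(\left(-1\right) 8 - 48 + 2 \cdot 8 \cdot 12\right)^{3} = \left(-8 - 48 + 192\right)^{3} = 136^{3} = 2515456$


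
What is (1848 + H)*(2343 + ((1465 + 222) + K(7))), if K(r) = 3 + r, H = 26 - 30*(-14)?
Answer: 9267760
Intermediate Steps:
H = 446 (H = 26 + 420 = 446)
(1848 + H)*(2343 + ((1465 + 222) + K(7))) = (1848 + 446)*(2343 + ((1465 + 222) + (3 + 7))) = 2294*(2343 + (1687 + 10)) = 2294*(2343 + 1697) = 2294*4040 = 9267760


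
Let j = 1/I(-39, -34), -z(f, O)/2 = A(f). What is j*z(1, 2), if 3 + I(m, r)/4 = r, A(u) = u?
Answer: 1/74 ≈ 0.013514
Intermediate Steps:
I(m, r) = -12 + 4*r
z(f, O) = -2*f
j = -1/148 (j = 1/(-12 + 4*(-34)) = 1/(-12 - 136) = 1/(-148) = -1/148 ≈ -0.0067568)
j*z(1, 2) = -(-1)/74 = -1/148*(-2) = 1/74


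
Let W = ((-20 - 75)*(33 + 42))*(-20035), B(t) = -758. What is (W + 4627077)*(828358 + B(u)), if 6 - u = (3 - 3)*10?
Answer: 121968751675200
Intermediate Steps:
u = 6 (u = 6 - (3 - 3)*10 = 6 - 0*10 = 6 - 1*0 = 6 + 0 = 6)
W = 142749375 (W = -95*75*(-20035) = -7125*(-20035) = 142749375)
(W + 4627077)*(828358 + B(u)) = (142749375 + 4627077)*(828358 - 758) = 147376452*827600 = 121968751675200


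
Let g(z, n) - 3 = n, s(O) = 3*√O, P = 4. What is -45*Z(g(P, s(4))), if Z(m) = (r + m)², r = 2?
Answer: -5445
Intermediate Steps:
g(z, n) = 3 + n
Z(m) = (2 + m)²
-45*Z(g(P, s(4))) = -45*(2 + (3 + 3*√4))² = -45*(2 + (3 + 3*2))² = -45*(2 + (3 + 6))² = -45*(2 + 9)² = -45*11² = -45*121 = -5445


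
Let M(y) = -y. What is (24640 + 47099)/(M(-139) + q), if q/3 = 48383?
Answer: 71739/145288 ≈ 0.49377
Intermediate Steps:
q = 145149 (q = 3*48383 = 145149)
(24640 + 47099)/(M(-139) + q) = (24640 + 47099)/(-1*(-139) + 145149) = 71739/(139 + 145149) = 71739/145288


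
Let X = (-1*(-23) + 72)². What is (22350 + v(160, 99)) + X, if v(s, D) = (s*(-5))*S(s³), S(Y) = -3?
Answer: 33775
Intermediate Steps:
X = 9025 (X = (23 + 72)² = 95² = 9025)
v(s, D) = 15*s (v(s, D) = (s*(-5))*(-3) = -5*s*(-3) = 15*s)
(22350 + v(160, 99)) + X = (22350 + 15*160) + 9025 = (22350 + 2400) + 9025 = 24750 + 9025 = 33775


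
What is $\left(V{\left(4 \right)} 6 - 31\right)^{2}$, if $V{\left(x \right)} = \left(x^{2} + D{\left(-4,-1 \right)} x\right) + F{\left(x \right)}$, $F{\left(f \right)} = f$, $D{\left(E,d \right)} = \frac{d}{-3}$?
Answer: $9409$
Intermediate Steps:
$D{\left(E,d \right)} = - \frac{d}{3}$ ($D{\left(E,d \right)} = d \left(- \frac{1}{3}\right) = - \frac{d}{3}$)
$V{\left(x \right)} = x^{2} + \frac{4 x}{3}$ ($V{\left(x \right)} = \left(x^{2} + \left(- \frac{1}{3}\right) \left(-1\right) x\right) + x = \left(x^{2} + \frac{x}{3}\right) + x = x^{2} + \frac{4 x}{3}$)
$\left(V{\left(4 \right)} 6 - 31\right)^{2} = \left(\frac{1}{3} \cdot 4 \left(4 + 3 \cdot 4\right) 6 - 31\right)^{2} = \left(\frac{1}{3} \cdot 4 \left(4 + 12\right) 6 - 31\right)^{2} = \left(\frac{1}{3} \cdot 4 \cdot 16 \cdot 6 - 31\right)^{2} = \left(\frac{64}{3} \cdot 6 - 31\right)^{2} = \left(128 - 31\right)^{2} = 97^{2} = 9409$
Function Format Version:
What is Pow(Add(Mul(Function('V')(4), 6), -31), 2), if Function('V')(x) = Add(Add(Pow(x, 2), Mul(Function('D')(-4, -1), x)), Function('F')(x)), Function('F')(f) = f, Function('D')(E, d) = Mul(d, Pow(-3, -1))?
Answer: 9409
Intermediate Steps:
Function('D')(E, d) = Mul(Rational(-1, 3), d) (Function('D')(E, d) = Mul(d, Rational(-1, 3)) = Mul(Rational(-1, 3), d))
Function('V')(x) = Add(Pow(x, 2), Mul(Rational(4, 3), x)) (Function('V')(x) = Add(Add(Pow(x, 2), Mul(Mul(Rational(-1, 3), -1), x)), x) = Add(Add(Pow(x, 2), Mul(Rational(1, 3), x)), x) = Add(Pow(x, 2), Mul(Rational(4, 3), x)))
Pow(Add(Mul(Function('V')(4), 6), -31), 2) = Pow(Add(Mul(Mul(Rational(1, 3), 4, Add(4, Mul(3, 4))), 6), -31), 2) = Pow(Add(Mul(Mul(Rational(1, 3), 4, Add(4, 12)), 6), -31), 2) = Pow(Add(Mul(Mul(Rational(1, 3), 4, 16), 6), -31), 2) = Pow(Add(Mul(Rational(64, 3), 6), -31), 2) = Pow(Add(128, -31), 2) = Pow(97, 2) = 9409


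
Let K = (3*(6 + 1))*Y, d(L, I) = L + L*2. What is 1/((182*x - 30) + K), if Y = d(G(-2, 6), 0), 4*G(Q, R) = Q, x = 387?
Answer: 2/140745 ≈ 1.4210e-5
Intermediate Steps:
G(Q, R) = Q/4
d(L, I) = 3*L (d(L, I) = L + 2*L = 3*L)
Y = -3/2 (Y = 3*((¼)*(-2)) = 3*(-½) = -3/2 ≈ -1.5000)
K = -63/2 (K = (3*(6 + 1))*(-3/2) = (3*7)*(-3/2) = 21*(-3/2) = -63/2 ≈ -31.500)
1/((182*x - 30) + K) = 1/((182*387 - 30) - 63/2) = 1/((70434 - 30) - 63/2) = 1/(70404 - 63/2) = 1/(140745/2) = 2/140745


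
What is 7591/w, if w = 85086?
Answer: 7591/85086 ≈ 0.089216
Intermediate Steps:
7591/w = 7591/85086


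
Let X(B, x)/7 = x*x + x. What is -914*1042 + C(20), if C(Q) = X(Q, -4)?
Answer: -952304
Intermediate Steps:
X(B, x) = 7*x + 7*x**2 (X(B, x) = 7*(x*x + x) = 7*(x**2 + x) = 7*(x + x**2) = 7*x + 7*x**2)
C(Q) = 84 (C(Q) = 7*(-4)*(1 - 4) = 7*(-4)*(-3) = 84)
-914*1042 + C(20) = -914*1042 + 84 = -952388 + 84 = -952304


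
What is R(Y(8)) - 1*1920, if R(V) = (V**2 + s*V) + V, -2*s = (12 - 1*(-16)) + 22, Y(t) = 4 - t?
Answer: -1808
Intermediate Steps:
s = -25 (s = -((12 - 1*(-16)) + 22)/2 = -((12 + 16) + 22)/2 = -(28 + 22)/2 = -1/2*50 = -25)
R(V) = V**2 - 24*V (R(V) = (V**2 - 25*V) + V = V**2 - 24*V)
R(Y(8)) - 1*1920 = (4 - 1*8)*(-24 + (4 - 1*8)) - 1*1920 = (4 - 8)*(-24 + (4 - 8)) - 1920 = -4*(-24 - 4) - 1920 = -4*(-28) - 1920 = 112 - 1920 = -1808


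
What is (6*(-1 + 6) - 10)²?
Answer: 400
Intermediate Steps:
(6*(-1 + 6) - 10)² = (6*5 - 10)² = (30 - 10)² = 20² = 400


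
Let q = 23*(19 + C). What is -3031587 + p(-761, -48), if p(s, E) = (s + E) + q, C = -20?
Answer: -3032419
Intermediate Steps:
q = -23 (q = 23*(19 - 20) = 23*(-1) = -23)
p(s, E) = -23 + E + s (p(s, E) = (s + E) - 23 = (E + s) - 23 = -23 + E + s)
-3031587 + p(-761, -48) = -3031587 + (-23 - 48 - 761) = -3031587 - 832 = -3032419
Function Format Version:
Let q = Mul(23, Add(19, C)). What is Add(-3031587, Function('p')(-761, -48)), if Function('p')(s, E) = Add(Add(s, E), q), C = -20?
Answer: -3032419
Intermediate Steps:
q = -23 (q = Mul(23, Add(19, -20)) = Mul(23, -1) = -23)
Function('p')(s, E) = Add(-23, E, s) (Function('p')(s, E) = Add(Add(s, E), -23) = Add(Add(E, s), -23) = Add(-23, E, s))
Add(-3031587, Function('p')(-761, -48)) = Add(-3031587, Add(-23, -48, -761)) = Add(-3031587, -832) = -3032419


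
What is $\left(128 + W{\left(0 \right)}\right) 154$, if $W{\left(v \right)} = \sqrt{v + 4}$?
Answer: $20020$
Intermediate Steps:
$W{\left(v \right)} = \sqrt{4 + v}$
$\left(128 + W{\left(0 \right)}\right) 154 = \left(128 + \sqrt{4 + 0}\right) 154 = \left(128 + \sqrt{4}\right) 154 = \left(128 + 2\right) 154 = 130 \cdot 154 = 20020$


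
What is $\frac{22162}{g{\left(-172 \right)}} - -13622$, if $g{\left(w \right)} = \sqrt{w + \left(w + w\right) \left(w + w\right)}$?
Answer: $13622 + \frac{11081 \sqrt{29541}}{29541} \approx 13686.0$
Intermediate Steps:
$g{\left(w \right)} = \sqrt{w + 4 w^{2}}$ ($g{\left(w \right)} = \sqrt{w + 2 w 2 w} = \sqrt{w + 4 w^{2}}$)
$\frac{22162}{g{\left(-172 \right)}} - -13622 = \frac{22162}{\sqrt{- 172 \left(1 + 4 \left(-172\right)\right)}} - -13622 = \frac{22162}{\sqrt{- 172 \left(1 - 688\right)}} + 13622 = \frac{22162}{\sqrt{\left(-172\right) \left(-687\right)}} + 13622 = \frac{22162}{\sqrt{118164}} + 13622 = \frac{22162}{2 \sqrt{29541}} + 13622 = 22162 \frac{\sqrt{29541}}{59082} + 13622 = \frac{11081 \sqrt{29541}}{29541} + 13622 = 13622 + \frac{11081 \sqrt{29541}}{29541}$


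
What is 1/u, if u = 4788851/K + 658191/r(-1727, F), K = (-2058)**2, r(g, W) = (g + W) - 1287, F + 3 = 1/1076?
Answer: -509230519812/110518371336229 ≈ -0.0046077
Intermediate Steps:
F = -3227/1076 (F = -3 + 1/1076 = -3227/1076 ≈ -2.9991)
r(g, W) = -1287 + W + g (r(g, W) = (W + g) - 1287 = -1287 + W + g)
K = 4235364
u = -110518371336229/509230519812 (u = 4788851/4235364 + 658191/(-1287 - 3227/1076 - 1727) = 4788851*(1/4235364) + 658191/(-3246291/1076) = 4788851/4235364 + 658191*(-1076/3246291) = 4788851/4235364 - 236071172/1082097 = -110518371336229/509230519812 ≈ -217.03)
1/u = 1/(-110518371336229/509230519812) = -509230519812/110518371336229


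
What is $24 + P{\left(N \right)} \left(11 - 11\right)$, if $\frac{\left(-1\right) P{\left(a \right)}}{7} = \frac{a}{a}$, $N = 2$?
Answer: $24$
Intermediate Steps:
$P{\left(a \right)} = -7$ ($P{\left(a \right)} = - 7 \frac{a}{a} = \left(-7\right) 1 = -7$)
$24 + P{\left(N \right)} \left(11 - 11\right) = 24 - 7 \left(11 - 11\right) = 24 - 0 = 24 + 0 = 24$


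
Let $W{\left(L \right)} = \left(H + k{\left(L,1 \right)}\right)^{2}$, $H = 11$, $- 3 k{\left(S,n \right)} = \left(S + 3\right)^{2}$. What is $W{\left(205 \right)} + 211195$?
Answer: $\frac{1870820116}{9} \approx 2.0787 \cdot 10^{8}$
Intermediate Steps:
$k{\left(S,n \right)} = - \frac{\left(3 + S\right)^{2}}{3}$ ($k{\left(S,n \right)} = - \frac{\left(S + 3\right)^{2}}{3} = - \frac{\left(3 + S\right)^{2}}{3}$)
$W{\left(L \right)} = \left(11 - \frac{\left(3 + L\right)^{2}}{3}\right)^{2}$
$W{\left(205 \right)} + 211195 = \frac{\left(-33 + \left(3 + 205\right)^{2}\right)^{2}}{9} + 211195 = \frac{\left(-33 + 208^{2}\right)^{2}}{9} + 211195 = \frac{\left(-33 + 43264\right)^{2}}{9} + 211195 = \frac{43231^{2}}{9} + 211195 = \frac{1}{9} \cdot 1868919361 + 211195 = \frac{1868919361}{9} + 211195 = \frac{1870820116}{9}$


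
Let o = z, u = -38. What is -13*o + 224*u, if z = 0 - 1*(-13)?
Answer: -8681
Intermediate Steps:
z = 13 (z = 0 + 13 = 13)
o = 13
-13*o + 224*u = -13*13 + 224*(-38) = -169 - 8512 = -8681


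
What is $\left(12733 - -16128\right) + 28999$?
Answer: $57860$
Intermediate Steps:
$\left(12733 - -16128\right) + 28999 = \left(12733 + 16128\right) + 28999 = 28861 + 28999 = 57860$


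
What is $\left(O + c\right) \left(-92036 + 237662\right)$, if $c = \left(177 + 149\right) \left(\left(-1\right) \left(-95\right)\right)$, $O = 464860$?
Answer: $72205739580$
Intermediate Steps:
$c = 30970$ ($c = 326 \cdot 95 = 30970$)
$\left(O + c\right) \left(-92036 + 237662\right) = \left(464860 + 30970\right) \left(-92036 + 237662\right) = 495830 \cdot 145626 = 72205739580$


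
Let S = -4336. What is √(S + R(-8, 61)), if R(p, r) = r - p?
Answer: I*√4267 ≈ 65.322*I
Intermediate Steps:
√(S + R(-8, 61)) = √(-4336 + (61 - 1*(-8))) = √(-4336 + (61 + 8)) = √(-4336 + 69) = √(-4267) = I*√4267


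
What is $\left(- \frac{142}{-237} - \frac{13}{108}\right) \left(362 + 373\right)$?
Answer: $\frac{1000825}{2844} \approx 351.91$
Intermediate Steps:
$\left(- \frac{142}{-237} - \frac{13}{108}\right) \left(362 + 373\right) = \left(\left(-142\right) \left(- \frac{1}{237}\right) - \frac{13}{108}\right) 735 = \left(\frac{142}{237} - \frac{13}{108}\right) 735 = \frac{4085}{8532} \cdot 735 = \frac{1000825}{2844}$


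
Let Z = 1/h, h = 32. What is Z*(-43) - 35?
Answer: -1163/32 ≈ -36.344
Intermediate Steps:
Z = 1/32 ≈ 0.031250
Z*(-43) - 35 = (1/32)*(-43) - 35 = -43/32 - 35 = -1163/32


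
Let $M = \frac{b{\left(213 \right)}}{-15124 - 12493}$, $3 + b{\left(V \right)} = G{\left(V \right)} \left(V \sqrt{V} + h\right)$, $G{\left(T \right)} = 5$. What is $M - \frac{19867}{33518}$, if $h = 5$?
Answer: $- \frac{549404335}{925666606} - \frac{1065 \sqrt{213}}{27617} \approx -1.1563$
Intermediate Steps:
$b{\left(V \right)} = 22 + 5 V^{\frac{3}{2}}$ ($b{\left(V \right)} = -3 + 5 \left(V \sqrt{V} + 5\right) = -3 + 5 \left(V^{\frac{3}{2}} + 5\right) = -3 + 5 \left(5 + V^{\frac{3}{2}}\right) = -3 + \left(25 + 5 V^{\frac{3}{2}}\right) = 22 + 5 V^{\frac{3}{2}}$)
$M = - \frac{22}{27617} - \frac{1065 \sqrt{213}}{27617}$ ($M = \frac{22 + 5 \cdot 213^{\frac{3}{2}}}{-15124 - 12493} = \frac{22 + 5 \cdot 213 \sqrt{213}}{-15124 - 12493} = \frac{22 + 1065 \sqrt{213}}{-27617} = \left(22 + 1065 \sqrt{213}\right) \left(- \frac{1}{27617}\right) = - \frac{22}{27617} - \frac{1065 \sqrt{213}}{27617} \approx -0.56361$)
$M - \frac{19867}{33518} = \left(- \frac{22}{27617} - \frac{1065 \sqrt{213}}{27617}\right) - \frac{19867}{33518} = - \frac{549404335}{925666606} - \frac{1065 \sqrt{213}}{27617}$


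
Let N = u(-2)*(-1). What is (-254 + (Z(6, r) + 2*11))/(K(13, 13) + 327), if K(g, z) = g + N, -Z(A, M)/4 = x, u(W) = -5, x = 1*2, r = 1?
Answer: -16/23 ≈ -0.69565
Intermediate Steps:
x = 2
Z(A, M) = -8 (Z(A, M) = -4*2 = -8)
N = 5 (N = -5*(-1) = 5)
K(g, z) = 5 + g (K(g, z) = g + 5 = 5 + g)
(-254 + (Z(6, r) + 2*11))/(K(13, 13) + 327) = (-254 + (-8 + 2*11))/((5 + 13) + 327) = (-254 + (-8 + 22))/(18 + 327) = (-254 + 14)/345 = -240*1/345 = -16/23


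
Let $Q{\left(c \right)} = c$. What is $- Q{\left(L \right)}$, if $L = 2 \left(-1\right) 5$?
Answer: $10$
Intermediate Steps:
$L = -10$ ($L = \left(-2\right) 5 = -10$)
$- Q{\left(L \right)} = \left(-1\right) \left(-10\right) = 10$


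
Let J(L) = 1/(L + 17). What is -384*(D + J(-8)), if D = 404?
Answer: -465536/3 ≈ -1.5518e+5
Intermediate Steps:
J(L) = 1/(17 + L)
-384*(D + J(-8)) = -384*(404 + 1/(17 - 8)) = -384*(404 + 1/9) = -384*3637/9 = -465536/3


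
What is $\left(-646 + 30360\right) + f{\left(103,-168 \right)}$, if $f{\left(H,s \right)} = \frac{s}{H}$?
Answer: $\frac{3060374}{103} \approx 29712.0$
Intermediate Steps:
$\left(-646 + 30360\right) + f{\left(103,-168 \right)} = \left(-646 + 30360\right) - \frac{168}{103} = 29714 - \frac{168}{103} = \frac{3060374}{103}$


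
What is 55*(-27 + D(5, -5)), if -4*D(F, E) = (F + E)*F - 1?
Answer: -5885/4 ≈ -1471.3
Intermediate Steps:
D(F, E) = ¼ - F*(E + F)/4 (D(F, E) = -((F + E)*F - 1)/4 = -((E + F)*F - 1)/4 = -(F*(E + F) - 1)/4 = -(-1 + F*(E + F))/4 = ¼ - F*(E + F)/4)
55*(-27 + D(5, -5)) = 55*(-27 + (¼ - ¼*5² - ¼*(-5)*5)) = 55*(-27 + (¼ - ¼*25 + 25/4)) = 55*(-27 + (¼ - 25/4 + 25/4)) = 55*(-27 + ¼) = 55*(-107/4) = -5885/4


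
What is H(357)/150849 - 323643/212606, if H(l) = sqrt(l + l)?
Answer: -323643/212606 + sqrt(714)/150849 ≈ -1.5221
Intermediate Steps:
H(l) = sqrt(2)*sqrt(l) (H(l) = sqrt(2*l) = sqrt(2)*sqrt(l))
H(357)/150849 - 323643/212606 = (sqrt(2)*sqrt(357))/150849 - 323643/212606 = sqrt(714)*(1/150849) - 323643*1/212606 = sqrt(714)/150849 - 323643/212606 = -323643/212606 + sqrt(714)/150849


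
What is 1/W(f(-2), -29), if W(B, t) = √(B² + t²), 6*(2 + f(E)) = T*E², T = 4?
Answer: 3*√7573/7573 ≈ 0.034474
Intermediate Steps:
f(E) = -2 + 2*E²/3 (f(E) = -2 + (4*E²)/6 = -2 + 2*E²/3)
1/W(f(-2), -29) = 1/(√((-2 + (⅔)*(-2)²)² + (-29)²)) = 1/(√((-2 + (⅔)*4)² + 841)) = 1/(√((-2 + 8/3)² + 841)) = 1/(√((⅔)² + 841)) = 1/(√(4/9 + 841)) = 1/(√(7573/9)) = 1/(√7573/3) = 3*√7573/7573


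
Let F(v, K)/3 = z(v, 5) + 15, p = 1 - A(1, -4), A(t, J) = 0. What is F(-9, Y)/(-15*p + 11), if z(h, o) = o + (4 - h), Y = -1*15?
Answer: -99/4 ≈ -24.750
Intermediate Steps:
Y = -15
z(h, o) = 4 + o - h
p = 1 (p = 1 - 1*0 = 1 + 0 = 1)
F(v, K) = 72 - 3*v (F(v, K) = 3*((4 + 5 - v) + 15) = 3*((9 - v) + 15) = 3*(24 - v) = 72 - 3*v)
F(-9, Y)/(-15*p + 11) = (72 - 3*(-9))/(-15*1 + 11) = (72 + 27)/(-15 + 11) = 99/(-4) = 99*(-¼) = -99/4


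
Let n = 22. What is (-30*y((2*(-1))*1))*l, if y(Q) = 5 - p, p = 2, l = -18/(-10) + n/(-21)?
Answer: -474/7 ≈ -67.714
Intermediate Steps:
l = 79/105 (l = -18/(-10) + 22/(-21) = -18*(-⅒) + 22*(-1/21) = 9/5 - 22/21 = 79/105 ≈ 0.75238)
y(Q) = 3 (y(Q) = 5 - 1*2 = 5 - 2 = 3)
(-30*y((2*(-1))*1))*l = -30*3*(79/105) = -90*79/105 = -474/7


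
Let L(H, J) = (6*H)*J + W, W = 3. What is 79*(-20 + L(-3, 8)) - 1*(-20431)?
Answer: 7712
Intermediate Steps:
L(H, J) = 3 + 6*H*J (L(H, J) = (6*H)*J + 3 = 6*H*J + 3 = 3 + 6*H*J)
79*(-20 + L(-3, 8)) - 1*(-20431) = 79*(-20 + (3 + 6*(-3)*8)) - 1*(-20431) = 79*(-20 + (3 - 144)) + 20431 = 79*(-20 - 141) + 20431 = 79*(-161) + 20431 = -12719 + 20431 = 7712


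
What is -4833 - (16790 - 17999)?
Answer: -3624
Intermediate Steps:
-4833 - (16790 - 17999) = -4833 - 1*(-1209) = -4833 + 1209 = -3624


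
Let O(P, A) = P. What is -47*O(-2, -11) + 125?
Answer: 219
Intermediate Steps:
-47*O(-2, -11) + 125 = -47*(-2) + 125 = 94 + 125 = 219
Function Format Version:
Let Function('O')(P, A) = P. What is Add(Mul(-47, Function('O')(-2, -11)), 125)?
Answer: 219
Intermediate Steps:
Add(Mul(-47, Function('O')(-2, -11)), 125) = Add(Mul(-47, -2), 125) = Add(94, 125) = 219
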